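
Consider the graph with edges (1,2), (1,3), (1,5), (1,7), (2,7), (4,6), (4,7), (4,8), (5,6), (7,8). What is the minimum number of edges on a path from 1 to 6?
2 (path: 1 -> 5 -> 6, 2 edges)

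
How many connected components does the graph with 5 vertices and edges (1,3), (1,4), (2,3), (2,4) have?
2 (components: {1, 2, 3, 4}, {5})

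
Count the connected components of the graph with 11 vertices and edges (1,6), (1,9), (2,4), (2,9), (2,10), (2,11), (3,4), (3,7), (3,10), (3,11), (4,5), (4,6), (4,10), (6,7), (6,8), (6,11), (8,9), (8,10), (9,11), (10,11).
1 (components: {1, 2, 3, 4, 5, 6, 7, 8, 9, 10, 11})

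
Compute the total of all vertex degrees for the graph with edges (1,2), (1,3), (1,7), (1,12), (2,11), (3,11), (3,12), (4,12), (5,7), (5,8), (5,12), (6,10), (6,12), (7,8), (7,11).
30 (handshake: sum of degrees = 2|E| = 2 x 15 = 30)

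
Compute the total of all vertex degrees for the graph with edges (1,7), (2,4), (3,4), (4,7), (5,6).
10 (handshake: sum of degrees = 2|E| = 2 x 5 = 10)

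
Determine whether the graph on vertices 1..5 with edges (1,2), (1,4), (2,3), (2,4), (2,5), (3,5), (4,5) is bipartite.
No (odd cycle of length 3: 2 -> 1 -> 4 -> 2)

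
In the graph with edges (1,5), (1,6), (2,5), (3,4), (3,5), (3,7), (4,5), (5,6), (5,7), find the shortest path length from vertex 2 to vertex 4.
2 (path: 2 -> 5 -> 4, 2 edges)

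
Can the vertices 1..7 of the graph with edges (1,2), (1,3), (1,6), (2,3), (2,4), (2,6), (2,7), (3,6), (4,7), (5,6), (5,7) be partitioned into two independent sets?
No (odd cycle of length 3: 6 -> 1 -> 2 -> 6)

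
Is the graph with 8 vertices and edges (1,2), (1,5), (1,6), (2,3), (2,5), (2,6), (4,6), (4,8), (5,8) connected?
No, it has 2 components: {1, 2, 3, 4, 5, 6, 8}, {7}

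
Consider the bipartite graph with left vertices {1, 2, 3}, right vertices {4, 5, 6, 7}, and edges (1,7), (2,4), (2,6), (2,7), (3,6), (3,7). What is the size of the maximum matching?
3 (matching: (1,7), (2,4), (3,6); upper bound min(|L|,|R|) = min(3,4) = 3)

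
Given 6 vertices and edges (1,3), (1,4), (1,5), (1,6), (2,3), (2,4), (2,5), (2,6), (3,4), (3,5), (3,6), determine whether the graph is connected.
Yes (BFS from 1 visits [1, 3, 4, 5, 6, 2] — all 6 vertices reached)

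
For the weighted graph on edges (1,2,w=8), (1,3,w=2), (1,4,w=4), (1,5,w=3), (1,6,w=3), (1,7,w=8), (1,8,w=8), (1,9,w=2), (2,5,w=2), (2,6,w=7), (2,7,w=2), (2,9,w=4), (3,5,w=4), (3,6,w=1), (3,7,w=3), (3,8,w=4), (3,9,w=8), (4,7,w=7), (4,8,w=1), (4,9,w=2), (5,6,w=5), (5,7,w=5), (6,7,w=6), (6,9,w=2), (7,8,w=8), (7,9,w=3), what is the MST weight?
15 (MST edges: (1,3,w=2), (1,5,w=3), (1,9,w=2), (2,5,w=2), (2,7,w=2), (3,6,w=1), (4,8,w=1), (4,9,w=2); sum of weights 2 + 3 + 2 + 2 + 2 + 1 + 1 + 2 = 15)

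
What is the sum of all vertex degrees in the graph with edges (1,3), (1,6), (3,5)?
6 (handshake: sum of degrees = 2|E| = 2 x 3 = 6)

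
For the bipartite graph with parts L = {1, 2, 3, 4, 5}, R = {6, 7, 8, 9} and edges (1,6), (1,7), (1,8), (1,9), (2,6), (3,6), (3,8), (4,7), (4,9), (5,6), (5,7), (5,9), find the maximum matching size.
4 (matching: (1,9), (2,6), (3,8), (4,7); upper bound min(|L|,|R|) = min(5,4) = 4)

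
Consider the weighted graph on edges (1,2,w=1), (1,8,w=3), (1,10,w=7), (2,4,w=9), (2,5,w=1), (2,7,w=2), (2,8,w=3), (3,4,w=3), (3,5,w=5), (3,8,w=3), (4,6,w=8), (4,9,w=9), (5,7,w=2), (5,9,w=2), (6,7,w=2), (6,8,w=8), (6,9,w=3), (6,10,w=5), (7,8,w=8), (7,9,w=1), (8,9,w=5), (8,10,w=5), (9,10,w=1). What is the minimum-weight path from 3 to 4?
3 (path: 3 -> 4; weights 3 = 3)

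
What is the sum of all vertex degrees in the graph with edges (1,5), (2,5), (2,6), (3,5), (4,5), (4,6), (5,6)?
14 (handshake: sum of degrees = 2|E| = 2 x 7 = 14)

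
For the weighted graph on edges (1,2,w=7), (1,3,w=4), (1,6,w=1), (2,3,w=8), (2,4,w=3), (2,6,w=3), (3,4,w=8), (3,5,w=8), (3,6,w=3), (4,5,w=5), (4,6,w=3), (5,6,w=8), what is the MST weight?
15 (MST edges: (1,6,w=1), (2,4,w=3), (2,6,w=3), (3,6,w=3), (4,5,w=5); sum of weights 1 + 3 + 3 + 3 + 5 = 15)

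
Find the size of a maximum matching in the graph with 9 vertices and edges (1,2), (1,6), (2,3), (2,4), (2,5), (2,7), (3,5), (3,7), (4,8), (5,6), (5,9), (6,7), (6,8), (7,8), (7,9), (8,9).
4 (matching: (2,4), (3,7), (5,9), (6,8); upper bound floor(n/2) = floor(9/2) = 4)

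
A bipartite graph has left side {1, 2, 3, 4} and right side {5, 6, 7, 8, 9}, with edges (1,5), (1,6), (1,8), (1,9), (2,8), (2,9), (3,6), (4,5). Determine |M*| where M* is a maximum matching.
4 (matching: (1,9), (2,8), (3,6), (4,5); upper bound min(|L|,|R|) = min(4,5) = 4)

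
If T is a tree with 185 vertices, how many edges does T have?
184 (A tree on V vertices has V - 1 edges, so 185 - 1 = 184)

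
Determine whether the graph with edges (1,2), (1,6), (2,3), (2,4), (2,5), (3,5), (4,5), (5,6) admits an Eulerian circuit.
Yes (the graph is connected and all 6 vertices have even degree)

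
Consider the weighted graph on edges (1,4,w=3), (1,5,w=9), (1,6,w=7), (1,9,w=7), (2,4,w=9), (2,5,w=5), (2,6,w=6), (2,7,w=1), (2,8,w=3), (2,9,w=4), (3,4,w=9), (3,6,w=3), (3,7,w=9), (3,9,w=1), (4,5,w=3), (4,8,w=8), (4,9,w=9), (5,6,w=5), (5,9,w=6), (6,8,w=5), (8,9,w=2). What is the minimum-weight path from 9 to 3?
1 (path: 9 -> 3; weights 1 = 1)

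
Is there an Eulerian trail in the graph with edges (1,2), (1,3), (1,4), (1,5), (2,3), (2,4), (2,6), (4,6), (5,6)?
Yes (the graph is connected and exactly 2 vertices have odd degree: {4, 6}; any Eulerian path must start and end at those)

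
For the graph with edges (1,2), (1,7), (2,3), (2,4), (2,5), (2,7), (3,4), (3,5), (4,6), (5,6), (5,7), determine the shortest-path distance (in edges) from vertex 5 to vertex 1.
2 (path: 5 -> 7 -> 1, 2 edges)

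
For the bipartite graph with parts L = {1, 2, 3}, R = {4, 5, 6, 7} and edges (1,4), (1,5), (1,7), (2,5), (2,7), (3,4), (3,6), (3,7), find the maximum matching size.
3 (matching: (1,7), (2,5), (3,6); upper bound min(|L|,|R|) = min(3,4) = 3)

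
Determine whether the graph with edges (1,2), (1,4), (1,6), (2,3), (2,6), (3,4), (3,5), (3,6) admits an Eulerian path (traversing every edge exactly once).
No (4 vertices have odd degree: {1, 2, 5, 6}; Eulerian path requires 0 or 2)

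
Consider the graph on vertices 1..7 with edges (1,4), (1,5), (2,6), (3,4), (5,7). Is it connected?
No, it has 2 components: {1, 3, 4, 5, 7}, {2, 6}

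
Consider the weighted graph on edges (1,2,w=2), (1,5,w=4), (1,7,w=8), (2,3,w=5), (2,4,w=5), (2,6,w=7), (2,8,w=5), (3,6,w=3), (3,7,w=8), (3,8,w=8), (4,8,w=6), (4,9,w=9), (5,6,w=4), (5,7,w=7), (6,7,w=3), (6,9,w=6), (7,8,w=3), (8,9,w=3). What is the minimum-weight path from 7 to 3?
6 (path: 7 -> 6 -> 3; weights 3 + 3 = 6)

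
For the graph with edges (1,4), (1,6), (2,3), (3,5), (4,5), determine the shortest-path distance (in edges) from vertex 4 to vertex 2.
3 (path: 4 -> 5 -> 3 -> 2, 3 edges)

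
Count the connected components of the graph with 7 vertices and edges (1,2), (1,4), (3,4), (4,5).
3 (components: {1, 2, 3, 4, 5}, {6}, {7})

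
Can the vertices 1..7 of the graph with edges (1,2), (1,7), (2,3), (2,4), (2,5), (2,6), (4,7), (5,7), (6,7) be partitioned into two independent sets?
Yes. Partition: {1, 3, 4, 5, 6}, {2, 7}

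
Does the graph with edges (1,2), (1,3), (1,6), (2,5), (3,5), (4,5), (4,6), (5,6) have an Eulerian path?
Yes (the graph is connected and exactly 2 vertices have odd degree: {1, 6}; any Eulerian path must start and end at those)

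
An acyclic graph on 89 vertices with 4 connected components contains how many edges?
85 (Each of the 4 component trees on V_i vertices has V_i - 1 edges; summing gives V - C = 89 - 4 = 85)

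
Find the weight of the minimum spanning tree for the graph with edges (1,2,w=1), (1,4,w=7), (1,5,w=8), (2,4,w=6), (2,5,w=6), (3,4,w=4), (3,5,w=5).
16 (MST edges: (1,2,w=1), (2,5,w=6), (3,4,w=4), (3,5,w=5); sum of weights 1 + 6 + 4 + 5 = 16)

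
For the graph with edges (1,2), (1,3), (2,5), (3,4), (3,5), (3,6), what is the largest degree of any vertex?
4 (attained at vertex 3)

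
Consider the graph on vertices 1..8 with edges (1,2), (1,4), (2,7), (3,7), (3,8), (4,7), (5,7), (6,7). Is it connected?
Yes (BFS from 1 visits [1, 2, 4, 7, 3, 5, 6, 8] — all 8 vertices reached)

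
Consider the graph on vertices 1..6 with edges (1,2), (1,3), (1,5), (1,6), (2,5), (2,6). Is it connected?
No, it has 2 components: {1, 2, 3, 5, 6}, {4}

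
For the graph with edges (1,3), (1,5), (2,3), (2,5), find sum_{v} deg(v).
8 (handshake: sum of degrees = 2|E| = 2 x 4 = 8)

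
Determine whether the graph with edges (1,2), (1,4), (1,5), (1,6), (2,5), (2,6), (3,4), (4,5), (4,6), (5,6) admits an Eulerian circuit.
No (2 vertices have odd degree: {2, 3}; Eulerian circuit requires 0)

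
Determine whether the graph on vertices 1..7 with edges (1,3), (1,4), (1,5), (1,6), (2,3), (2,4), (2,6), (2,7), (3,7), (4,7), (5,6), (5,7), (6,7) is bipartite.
No (odd cycle of length 3: 5 -> 1 -> 6 -> 5)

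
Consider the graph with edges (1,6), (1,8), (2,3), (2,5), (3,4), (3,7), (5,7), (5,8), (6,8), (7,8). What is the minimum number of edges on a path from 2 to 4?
2 (path: 2 -> 3 -> 4, 2 edges)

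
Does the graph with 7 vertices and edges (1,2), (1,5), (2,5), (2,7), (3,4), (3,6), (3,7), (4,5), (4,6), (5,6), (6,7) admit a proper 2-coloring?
No (odd cycle of length 3: 5 -> 1 -> 2 -> 5)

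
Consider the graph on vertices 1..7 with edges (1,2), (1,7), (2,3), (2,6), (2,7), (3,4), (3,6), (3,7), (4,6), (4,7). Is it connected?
No, it has 2 components: {1, 2, 3, 4, 6, 7}, {5}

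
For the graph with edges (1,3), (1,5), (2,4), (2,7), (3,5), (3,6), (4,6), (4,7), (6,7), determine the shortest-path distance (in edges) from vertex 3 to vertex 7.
2 (path: 3 -> 6 -> 7, 2 edges)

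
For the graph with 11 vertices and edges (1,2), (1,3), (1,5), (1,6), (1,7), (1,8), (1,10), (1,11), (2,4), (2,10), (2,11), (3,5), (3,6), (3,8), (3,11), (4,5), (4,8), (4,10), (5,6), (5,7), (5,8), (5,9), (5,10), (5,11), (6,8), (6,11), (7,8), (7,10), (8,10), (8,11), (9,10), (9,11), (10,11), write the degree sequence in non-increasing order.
[9, 8, 8, 8, 8, 5, 5, 4, 4, 4, 3] (degrees: deg(1)=8, deg(2)=4, deg(3)=5, deg(4)=4, deg(5)=9, deg(6)=5, deg(7)=4, deg(8)=8, deg(9)=3, deg(10)=8, deg(11)=8)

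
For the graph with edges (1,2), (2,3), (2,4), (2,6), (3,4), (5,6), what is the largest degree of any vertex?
4 (attained at vertex 2)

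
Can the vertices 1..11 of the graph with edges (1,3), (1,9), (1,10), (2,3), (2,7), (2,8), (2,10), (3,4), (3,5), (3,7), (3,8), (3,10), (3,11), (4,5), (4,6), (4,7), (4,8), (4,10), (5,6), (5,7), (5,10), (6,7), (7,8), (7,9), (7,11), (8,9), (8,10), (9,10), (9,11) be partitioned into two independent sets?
No (odd cycle of length 3: 10 -> 1 -> 3 -> 10)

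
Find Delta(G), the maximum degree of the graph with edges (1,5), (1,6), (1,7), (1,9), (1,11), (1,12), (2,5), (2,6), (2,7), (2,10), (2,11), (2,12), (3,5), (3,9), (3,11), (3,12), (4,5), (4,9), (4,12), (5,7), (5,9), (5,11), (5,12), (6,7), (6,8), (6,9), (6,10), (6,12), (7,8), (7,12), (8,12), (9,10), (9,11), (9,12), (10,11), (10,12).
10 (attained at vertex 12)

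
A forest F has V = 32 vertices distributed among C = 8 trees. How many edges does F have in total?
24 (Each of the 8 component trees on V_i vertices has V_i - 1 edges; summing gives V - C = 32 - 8 = 24)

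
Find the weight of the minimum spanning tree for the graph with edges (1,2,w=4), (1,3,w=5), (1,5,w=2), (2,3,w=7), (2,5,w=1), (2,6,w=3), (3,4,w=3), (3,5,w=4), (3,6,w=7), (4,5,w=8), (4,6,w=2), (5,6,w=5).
11 (MST edges: (1,5,w=2), (2,5,w=1), (2,6,w=3), (3,4,w=3), (4,6,w=2); sum of weights 2 + 1 + 3 + 3 + 2 = 11)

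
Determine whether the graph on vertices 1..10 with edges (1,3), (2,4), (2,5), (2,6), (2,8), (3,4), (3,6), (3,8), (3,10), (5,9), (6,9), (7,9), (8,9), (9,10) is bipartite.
Yes. Partition: {1, 4, 5, 6, 7, 8, 10}, {2, 3, 9}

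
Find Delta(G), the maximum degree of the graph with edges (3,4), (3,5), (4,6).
2 (attained at vertices 3, 4)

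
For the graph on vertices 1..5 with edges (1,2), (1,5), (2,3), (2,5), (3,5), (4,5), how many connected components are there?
1 (components: {1, 2, 3, 4, 5})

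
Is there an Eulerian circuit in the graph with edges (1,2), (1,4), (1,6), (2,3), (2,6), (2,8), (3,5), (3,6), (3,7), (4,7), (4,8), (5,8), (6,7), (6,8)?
No (4 vertices have odd degree: {1, 4, 6, 7}; Eulerian circuit requires 0)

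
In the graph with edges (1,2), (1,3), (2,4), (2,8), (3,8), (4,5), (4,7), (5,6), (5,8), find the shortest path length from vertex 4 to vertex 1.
2 (path: 4 -> 2 -> 1, 2 edges)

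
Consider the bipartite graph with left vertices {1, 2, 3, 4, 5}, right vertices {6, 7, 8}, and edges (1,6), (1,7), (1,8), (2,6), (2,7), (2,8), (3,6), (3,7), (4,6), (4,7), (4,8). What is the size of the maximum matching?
3 (matching: (1,8), (2,7), (3,6); upper bound min(|L|,|R|) = min(5,3) = 3)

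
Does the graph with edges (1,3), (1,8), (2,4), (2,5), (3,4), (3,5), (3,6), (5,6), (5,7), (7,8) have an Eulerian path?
Yes — and in fact it has an Eulerian circuit (the graph is connected and all 8 vertices have even degree)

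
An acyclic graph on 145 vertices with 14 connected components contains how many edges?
131 (Each of the 14 component trees on V_i vertices has V_i - 1 edges; summing gives V - C = 145 - 14 = 131)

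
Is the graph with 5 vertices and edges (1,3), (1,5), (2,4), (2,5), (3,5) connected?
Yes (BFS from 1 visits [1, 3, 5, 2, 4] — all 5 vertices reached)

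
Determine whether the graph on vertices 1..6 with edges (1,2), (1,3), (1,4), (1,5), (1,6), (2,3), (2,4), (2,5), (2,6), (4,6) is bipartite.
No (odd cycle of length 3: 5 -> 1 -> 2 -> 5)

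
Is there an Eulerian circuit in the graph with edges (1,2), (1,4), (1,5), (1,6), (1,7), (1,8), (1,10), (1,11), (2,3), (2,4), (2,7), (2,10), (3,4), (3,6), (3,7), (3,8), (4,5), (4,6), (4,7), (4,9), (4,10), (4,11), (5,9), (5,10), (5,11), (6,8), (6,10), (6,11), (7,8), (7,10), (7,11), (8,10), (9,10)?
No (8 vertices have odd degree: {2, 3, 4, 5, 7, 8, 9, 11}; Eulerian circuit requires 0)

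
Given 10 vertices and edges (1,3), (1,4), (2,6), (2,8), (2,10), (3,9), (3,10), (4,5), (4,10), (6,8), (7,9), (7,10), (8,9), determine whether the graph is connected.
Yes (BFS from 1 visits [1, 3, 4, 9, 10, 5, 7, 8, 2, 6] — all 10 vertices reached)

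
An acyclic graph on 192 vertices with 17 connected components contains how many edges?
175 (Each of the 17 component trees on V_i vertices has V_i - 1 edges; summing gives V - C = 192 - 17 = 175)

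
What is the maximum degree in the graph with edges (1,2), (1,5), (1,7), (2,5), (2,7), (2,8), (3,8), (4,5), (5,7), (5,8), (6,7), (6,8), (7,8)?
5 (attained at vertices 5, 7, 8)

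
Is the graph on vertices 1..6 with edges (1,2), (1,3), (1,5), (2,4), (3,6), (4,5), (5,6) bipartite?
Yes. Partition: {1, 4, 6}, {2, 3, 5}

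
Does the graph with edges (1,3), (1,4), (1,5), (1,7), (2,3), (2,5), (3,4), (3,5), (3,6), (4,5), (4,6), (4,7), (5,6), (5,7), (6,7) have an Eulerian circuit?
No (2 vertices have odd degree: {3, 4}; Eulerian circuit requires 0)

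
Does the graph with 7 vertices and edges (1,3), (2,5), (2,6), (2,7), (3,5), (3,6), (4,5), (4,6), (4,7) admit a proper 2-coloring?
Yes. Partition: {1, 5, 6, 7}, {2, 3, 4}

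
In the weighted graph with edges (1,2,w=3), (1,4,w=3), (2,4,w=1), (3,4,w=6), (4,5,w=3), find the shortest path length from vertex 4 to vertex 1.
3 (path: 4 -> 1; weights 3 = 3)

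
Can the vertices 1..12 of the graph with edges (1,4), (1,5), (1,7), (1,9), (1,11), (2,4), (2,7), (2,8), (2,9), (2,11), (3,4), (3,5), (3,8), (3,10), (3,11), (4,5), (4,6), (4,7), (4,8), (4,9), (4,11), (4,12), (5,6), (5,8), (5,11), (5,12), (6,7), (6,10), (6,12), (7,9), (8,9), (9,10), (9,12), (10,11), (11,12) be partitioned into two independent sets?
No (odd cycle of length 3: 11 -> 1 -> 4 -> 11)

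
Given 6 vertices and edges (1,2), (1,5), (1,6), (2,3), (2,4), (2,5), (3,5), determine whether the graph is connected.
Yes (BFS from 1 visits [1, 2, 5, 6, 3, 4] — all 6 vertices reached)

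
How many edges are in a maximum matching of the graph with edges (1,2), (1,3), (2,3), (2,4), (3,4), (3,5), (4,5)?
2 (matching: (2,4), (3,5); upper bound floor(n/2) = floor(5/2) = 2)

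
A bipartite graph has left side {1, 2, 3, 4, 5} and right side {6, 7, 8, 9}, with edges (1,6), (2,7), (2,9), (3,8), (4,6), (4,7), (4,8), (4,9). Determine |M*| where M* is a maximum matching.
4 (matching: (1,6), (2,9), (3,8), (4,7); upper bound min(|L|,|R|) = min(5,4) = 4)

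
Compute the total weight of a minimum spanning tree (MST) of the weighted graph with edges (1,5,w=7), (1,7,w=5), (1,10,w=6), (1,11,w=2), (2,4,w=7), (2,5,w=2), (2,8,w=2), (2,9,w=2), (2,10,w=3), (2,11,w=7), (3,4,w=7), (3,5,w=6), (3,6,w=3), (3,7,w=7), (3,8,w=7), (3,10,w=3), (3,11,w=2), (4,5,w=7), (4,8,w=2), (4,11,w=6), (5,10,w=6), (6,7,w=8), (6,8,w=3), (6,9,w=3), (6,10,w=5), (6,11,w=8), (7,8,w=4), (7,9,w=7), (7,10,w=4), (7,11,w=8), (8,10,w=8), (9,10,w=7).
25 (MST edges: (1,11,w=2), (2,5,w=2), (2,8,w=2), (2,9,w=2), (2,10,w=3), (3,6,w=3), (3,10,w=3), (3,11,w=2), (4,8,w=2), (7,8,w=4); sum of weights 2 + 2 + 2 + 2 + 3 + 3 + 3 + 2 + 2 + 4 = 25)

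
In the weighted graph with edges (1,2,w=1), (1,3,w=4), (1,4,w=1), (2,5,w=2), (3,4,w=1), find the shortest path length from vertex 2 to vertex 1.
1 (path: 2 -> 1; weights 1 = 1)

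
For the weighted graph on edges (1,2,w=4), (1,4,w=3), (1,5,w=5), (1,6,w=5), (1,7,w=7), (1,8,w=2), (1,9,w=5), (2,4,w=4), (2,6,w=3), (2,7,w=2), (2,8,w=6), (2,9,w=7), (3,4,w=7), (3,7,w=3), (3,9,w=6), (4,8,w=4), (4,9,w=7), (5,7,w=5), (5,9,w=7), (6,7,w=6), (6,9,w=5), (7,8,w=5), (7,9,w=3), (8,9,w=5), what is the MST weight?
25 (MST edges: (1,2,w=4), (1,4,w=3), (1,5,w=5), (1,8,w=2), (2,6,w=3), (2,7,w=2), (3,7,w=3), (7,9,w=3); sum of weights 4 + 3 + 5 + 2 + 3 + 2 + 3 + 3 = 25)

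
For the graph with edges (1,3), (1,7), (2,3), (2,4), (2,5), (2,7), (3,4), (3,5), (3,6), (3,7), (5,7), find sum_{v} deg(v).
22 (handshake: sum of degrees = 2|E| = 2 x 11 = 22)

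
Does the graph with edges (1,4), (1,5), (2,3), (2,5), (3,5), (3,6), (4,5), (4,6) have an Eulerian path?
Yes (the graph is connected and exactly 2 vertices have odd degree: {3, 4}; any Eulerian path must start and end at those)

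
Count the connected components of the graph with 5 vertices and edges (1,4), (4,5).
3 (components: {1, 4, 5}, {2}, {3})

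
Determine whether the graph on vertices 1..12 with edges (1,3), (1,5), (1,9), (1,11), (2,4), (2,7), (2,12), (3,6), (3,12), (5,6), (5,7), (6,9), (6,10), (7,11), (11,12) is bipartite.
Yes. Partition: {1, 4, 6, 7, 8, 12}, {2, 3, 5, 9, 10, 11}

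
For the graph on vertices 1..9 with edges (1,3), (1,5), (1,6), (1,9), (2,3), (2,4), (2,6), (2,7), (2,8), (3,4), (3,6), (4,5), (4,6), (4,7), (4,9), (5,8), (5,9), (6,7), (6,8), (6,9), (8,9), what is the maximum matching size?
4 (matching: (2,7), (3,4), (5,8), (6,9); upper bound floor(n/2) = floor(9/2) = 4)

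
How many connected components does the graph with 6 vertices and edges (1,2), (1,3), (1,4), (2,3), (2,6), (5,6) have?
1 (components: {1, 2, 3, 4, 5, 6})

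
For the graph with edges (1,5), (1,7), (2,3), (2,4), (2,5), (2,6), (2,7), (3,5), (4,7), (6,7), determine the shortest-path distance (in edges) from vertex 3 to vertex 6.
2 (path: 3 -> 2 -> 6, 2 edges)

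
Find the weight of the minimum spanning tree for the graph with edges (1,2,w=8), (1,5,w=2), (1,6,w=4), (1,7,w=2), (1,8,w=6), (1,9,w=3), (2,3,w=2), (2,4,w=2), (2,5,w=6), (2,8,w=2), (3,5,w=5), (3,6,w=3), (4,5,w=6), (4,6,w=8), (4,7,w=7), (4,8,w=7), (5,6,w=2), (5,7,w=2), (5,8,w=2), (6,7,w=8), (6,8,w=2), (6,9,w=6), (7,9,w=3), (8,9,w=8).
17 (MST edges: (1,5,w=2), (1,7,w=2), (1,9,w=3), (2,3,w=2), (2,4,w=2), (2,8,w=2), (5,6,w=2), (5,8,w=2); sum of weights 2 + 2 + 3 + 2 + 2 + 2 + 2 + 2 = 17)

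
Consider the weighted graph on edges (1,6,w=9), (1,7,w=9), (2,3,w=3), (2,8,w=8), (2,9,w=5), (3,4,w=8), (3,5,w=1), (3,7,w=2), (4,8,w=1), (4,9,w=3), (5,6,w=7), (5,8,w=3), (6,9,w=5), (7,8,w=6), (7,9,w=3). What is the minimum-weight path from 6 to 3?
8 (path: 6 -> 5 -> 3; weights 7 + 1 = 8)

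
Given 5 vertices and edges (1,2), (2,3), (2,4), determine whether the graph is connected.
No, it has 2 components: {1, 2, 3, 4}, {5}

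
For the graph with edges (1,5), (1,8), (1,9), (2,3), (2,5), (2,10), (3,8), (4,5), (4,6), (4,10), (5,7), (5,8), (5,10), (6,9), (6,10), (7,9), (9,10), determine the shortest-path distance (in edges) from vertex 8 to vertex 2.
2 (path: 8 -> 5 -> 2, 2 edges)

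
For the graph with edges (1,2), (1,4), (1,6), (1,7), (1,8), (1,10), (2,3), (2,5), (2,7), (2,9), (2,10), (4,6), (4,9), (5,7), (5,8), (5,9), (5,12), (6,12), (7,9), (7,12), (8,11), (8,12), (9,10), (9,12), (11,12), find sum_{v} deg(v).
50 (handshake: sum of degrees = 2|E| = 2 x 25 = 50)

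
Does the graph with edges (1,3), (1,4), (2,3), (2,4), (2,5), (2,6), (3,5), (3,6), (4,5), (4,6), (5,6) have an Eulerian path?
Yes — and in fact it has an Eulerian circuit (the graph is connected and all 6 vertices have even degree)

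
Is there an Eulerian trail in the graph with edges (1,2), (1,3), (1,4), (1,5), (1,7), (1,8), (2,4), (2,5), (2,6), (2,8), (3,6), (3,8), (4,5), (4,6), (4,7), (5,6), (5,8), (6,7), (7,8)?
No (6 vertices have odd degree: {2, 3, 4, 5, 6, 8}; Eulerian path requires 0 or 2)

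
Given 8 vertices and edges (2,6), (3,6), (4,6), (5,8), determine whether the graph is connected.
No, it has 4 components: {1}, {2, 3, 4, 6}, {5, 8}, {7}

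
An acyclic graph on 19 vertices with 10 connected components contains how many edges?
9 (Each of the 10 component trees on V_i vertices has V_i - 1 edges; summing gives V - C = 19 - 10 = 9)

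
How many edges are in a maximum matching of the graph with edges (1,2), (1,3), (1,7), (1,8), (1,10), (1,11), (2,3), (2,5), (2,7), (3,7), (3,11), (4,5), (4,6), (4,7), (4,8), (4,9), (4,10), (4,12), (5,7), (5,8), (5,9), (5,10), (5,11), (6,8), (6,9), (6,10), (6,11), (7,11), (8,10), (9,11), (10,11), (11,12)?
6 (matching: (1,8), (2,5), (3,7), (4,9), (6,10), (11,12); upper bound floor(n/2) = floor(12/2) = 6)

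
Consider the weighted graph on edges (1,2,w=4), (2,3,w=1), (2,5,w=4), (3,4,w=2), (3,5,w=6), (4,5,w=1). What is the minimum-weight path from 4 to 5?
1 (path: 4 -> 5; weights 1 = 1)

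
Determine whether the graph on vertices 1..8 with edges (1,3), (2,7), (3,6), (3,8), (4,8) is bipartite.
Yes. Partition: {1, 2, 5, 6, 8}, {3, 4, 7}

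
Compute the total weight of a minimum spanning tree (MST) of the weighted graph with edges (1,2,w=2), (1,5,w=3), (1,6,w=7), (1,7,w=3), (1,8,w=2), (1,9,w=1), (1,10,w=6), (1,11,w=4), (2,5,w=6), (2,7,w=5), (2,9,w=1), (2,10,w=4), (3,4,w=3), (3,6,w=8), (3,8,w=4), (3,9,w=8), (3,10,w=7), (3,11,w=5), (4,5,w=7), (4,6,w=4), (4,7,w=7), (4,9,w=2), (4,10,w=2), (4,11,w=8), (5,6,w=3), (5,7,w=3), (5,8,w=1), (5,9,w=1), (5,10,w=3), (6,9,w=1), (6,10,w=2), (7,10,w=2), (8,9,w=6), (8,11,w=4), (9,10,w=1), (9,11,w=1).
14 (MST edges: (1,9,w=1), (2,9,w=1), (3,4,w=3), (4,9,w=2), (5,8,w=1), (5,9,w=1), (6,9,w=1), (7,10,w=2), (9,10,w=1), (9,11,w=1); sum of weights 1 + 1 + 3 + 2 + 1 + 1 + 1 + 2 + 1 + 1 = 14)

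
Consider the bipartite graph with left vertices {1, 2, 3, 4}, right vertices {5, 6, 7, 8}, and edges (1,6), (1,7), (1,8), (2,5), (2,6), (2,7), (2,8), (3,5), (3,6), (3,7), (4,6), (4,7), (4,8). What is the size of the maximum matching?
4 (matching: (1,8), (2,7), (3,5), (4,6); upper bound min(|L|,|R|) = min(4,4) = 4)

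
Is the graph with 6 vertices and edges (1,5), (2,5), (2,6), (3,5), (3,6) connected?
No, it has 2 components: {1, 2, 3, 5, 6}, {4}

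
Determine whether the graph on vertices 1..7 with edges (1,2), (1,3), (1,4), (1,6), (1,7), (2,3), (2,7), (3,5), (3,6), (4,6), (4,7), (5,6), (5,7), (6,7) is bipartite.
No (odd cycle of length 3: 7 -> 1 -> 6 -> 7)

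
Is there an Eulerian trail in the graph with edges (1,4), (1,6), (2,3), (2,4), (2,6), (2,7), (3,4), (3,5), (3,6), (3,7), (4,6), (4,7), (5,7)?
Yes (the graph is connected and exactly 2 vertices have odd degree: {3, 4}; any Eulerian path must start and end at those)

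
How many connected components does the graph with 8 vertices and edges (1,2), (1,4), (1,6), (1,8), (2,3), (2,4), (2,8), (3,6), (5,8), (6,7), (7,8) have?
1 (components: {1, 2, 3, 4, 5, 6, 7, 8})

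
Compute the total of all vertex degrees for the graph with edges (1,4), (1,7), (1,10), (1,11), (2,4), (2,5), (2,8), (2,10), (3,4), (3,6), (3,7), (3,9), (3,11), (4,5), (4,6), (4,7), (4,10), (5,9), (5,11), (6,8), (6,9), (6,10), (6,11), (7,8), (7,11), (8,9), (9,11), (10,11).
56 (handshake: sum of degrees = 2|E| = 2 x 28 = 56)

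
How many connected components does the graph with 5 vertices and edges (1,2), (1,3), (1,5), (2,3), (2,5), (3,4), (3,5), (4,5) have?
1 (components: {1, 2, 3, 4, 5})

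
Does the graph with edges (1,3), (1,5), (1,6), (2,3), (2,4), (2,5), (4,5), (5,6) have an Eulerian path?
Yes (the graph is connected and exactly 2 vertices have odd degree: {1, 2}; any Eulerian path must start and end at those)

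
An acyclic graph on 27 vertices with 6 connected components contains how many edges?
21 (Each of the 6 component trees on V_i vertices has V_i - 1 edges; summing gives V - C = 27 - 6 = 21)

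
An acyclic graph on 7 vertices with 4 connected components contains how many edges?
3 (Each of the 4 component trees on V_i vertices has V_i - 1 edges; summing gives V - C = 7 - 4 = 3)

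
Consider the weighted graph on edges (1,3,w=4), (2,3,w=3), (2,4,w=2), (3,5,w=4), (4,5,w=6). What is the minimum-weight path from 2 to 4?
2 (path: 2 -> 4; weights 2 = 2)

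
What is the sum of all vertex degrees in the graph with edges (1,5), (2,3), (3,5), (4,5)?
8 (handshake: sum of degrees = 2|E| = 2 x 4 = 8)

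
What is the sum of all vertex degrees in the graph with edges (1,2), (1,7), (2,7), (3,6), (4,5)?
10 (handshake: sum of degrees = 2|E| = 2 x 5 = 10)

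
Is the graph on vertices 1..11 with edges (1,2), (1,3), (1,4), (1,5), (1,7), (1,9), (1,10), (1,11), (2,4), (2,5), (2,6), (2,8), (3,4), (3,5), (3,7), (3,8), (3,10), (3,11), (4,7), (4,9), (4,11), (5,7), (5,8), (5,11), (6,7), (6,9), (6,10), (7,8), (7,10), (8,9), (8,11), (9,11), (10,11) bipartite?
No (odd cycle of length 3: 7 -> 1 -> 4 -> 7)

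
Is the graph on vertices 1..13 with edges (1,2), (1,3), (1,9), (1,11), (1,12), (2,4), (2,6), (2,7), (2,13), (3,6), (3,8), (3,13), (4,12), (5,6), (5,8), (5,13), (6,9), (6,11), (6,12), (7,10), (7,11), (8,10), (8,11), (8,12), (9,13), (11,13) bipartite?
Yes. Partition: {1, 4, 6, 7, 8, 13}, {2, 3, 5, 9, 10, 11, 12}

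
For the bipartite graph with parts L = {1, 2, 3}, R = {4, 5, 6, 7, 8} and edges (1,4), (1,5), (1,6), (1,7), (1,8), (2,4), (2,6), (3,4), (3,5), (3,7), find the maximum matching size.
3 (matching: (1,8), (2,6), (3,7); upper bound min(|L|,|R|) = min(3,5) = 3)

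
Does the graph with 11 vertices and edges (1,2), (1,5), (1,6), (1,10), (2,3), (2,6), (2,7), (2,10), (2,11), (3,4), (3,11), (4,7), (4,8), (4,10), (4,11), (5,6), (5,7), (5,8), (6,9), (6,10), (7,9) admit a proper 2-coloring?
No (odd cycle of length 3: 6 -> 1 -> 5 -> 6)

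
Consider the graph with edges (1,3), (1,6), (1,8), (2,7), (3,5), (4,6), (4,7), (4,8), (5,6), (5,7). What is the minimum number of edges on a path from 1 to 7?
3 (path: 1 -> 6 -> 5 -> 7, 3 edges)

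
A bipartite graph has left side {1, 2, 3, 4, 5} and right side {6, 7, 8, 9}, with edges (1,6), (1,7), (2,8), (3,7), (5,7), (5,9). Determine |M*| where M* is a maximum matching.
4 (matching: (1,6), (2,8), (3,7), (5,9); upper bound min(|L|,|R|) = min(5,4) = 4)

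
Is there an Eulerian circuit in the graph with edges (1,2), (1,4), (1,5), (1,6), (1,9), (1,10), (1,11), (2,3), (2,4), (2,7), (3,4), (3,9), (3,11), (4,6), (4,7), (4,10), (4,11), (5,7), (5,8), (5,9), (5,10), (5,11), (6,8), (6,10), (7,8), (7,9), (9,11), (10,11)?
No (6 vertices have odd degree: {1, 4, 7, 8, 9, 10}; Eulerian circuit requires 0)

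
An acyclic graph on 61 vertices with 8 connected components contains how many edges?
53 (Each of the 8 component trees on V_i vertices has V_i - 1 edges; summing gives V - C = 61 - 8 = 53)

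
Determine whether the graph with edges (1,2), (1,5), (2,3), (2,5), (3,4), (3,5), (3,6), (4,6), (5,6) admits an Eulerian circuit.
No (2 vertices have odd degree: {2, 6}; Eulerian circuit requires 0)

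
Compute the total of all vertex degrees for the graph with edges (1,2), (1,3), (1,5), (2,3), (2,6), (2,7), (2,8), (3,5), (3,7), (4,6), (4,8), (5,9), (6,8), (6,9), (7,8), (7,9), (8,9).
34 (handshake: sum of degrees = 2|E| = 2 x 17 = 34)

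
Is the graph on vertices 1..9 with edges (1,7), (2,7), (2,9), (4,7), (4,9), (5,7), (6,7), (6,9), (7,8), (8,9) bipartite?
Yes. Partition: {1, 2, 3, 4, 5, 6, 8}, {7, 9}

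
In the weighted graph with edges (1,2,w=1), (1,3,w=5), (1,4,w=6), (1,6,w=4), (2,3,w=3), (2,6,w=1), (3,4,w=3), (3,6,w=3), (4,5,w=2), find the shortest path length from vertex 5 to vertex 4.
2 (path: 5 -> 4; weights 2 = 2)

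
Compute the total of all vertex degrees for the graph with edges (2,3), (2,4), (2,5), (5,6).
8 (handshake: sum of degrees = 2|E| = 2 x 4 = 8)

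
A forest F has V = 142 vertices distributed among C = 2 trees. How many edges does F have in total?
140 (Each of the 2 component trees on V_i vertices has V_i - 1 edges; summing gives V - C = 142 - 2 = 140)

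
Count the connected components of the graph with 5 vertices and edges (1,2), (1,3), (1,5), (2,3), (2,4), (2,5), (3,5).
1 (components: {1, 2, 3, 4, 5})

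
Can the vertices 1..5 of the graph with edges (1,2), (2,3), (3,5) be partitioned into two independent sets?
Yes. Partition: {1, 3, 4}, {2, 5}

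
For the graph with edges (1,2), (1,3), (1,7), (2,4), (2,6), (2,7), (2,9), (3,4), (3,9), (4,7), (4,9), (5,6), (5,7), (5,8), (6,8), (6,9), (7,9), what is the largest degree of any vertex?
5 (attained at vertices 2, 7, 9)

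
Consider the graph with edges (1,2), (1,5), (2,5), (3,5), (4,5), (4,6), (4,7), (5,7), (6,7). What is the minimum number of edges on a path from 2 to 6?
3 (path: 2 -> 5 -> 7 -> 6, 3 edges)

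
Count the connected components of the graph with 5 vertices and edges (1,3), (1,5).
3 (components: {1, 3, 5}, {2}, {4})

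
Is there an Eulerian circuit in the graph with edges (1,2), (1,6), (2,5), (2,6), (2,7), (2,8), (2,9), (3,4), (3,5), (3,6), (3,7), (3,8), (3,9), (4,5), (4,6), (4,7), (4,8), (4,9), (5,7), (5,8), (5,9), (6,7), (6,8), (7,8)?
Yes (the graph is connected and all 9 vertices have even degree)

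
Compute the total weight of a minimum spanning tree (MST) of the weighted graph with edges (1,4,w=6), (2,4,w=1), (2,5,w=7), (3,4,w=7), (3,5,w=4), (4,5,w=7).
18 (MST edges: (1,4,w=6), (2,4,w=1), (2,5,w=7), (3,5,w=4); sum of weights 6 + 1 + 7 + 4 = 18)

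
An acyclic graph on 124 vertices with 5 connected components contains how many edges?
119 (Each of the 5 component trees on V_i vertices has V_i - 1 edges; summing gives V - C = 124 - 5 = 119)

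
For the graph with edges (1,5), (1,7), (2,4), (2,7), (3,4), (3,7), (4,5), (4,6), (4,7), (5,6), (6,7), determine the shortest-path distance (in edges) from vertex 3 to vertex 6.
2 (path: 3 -> 4 -> 6, 2 edges)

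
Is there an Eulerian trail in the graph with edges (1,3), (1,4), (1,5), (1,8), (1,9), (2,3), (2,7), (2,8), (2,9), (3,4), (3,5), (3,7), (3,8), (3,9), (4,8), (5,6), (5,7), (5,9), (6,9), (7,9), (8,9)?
No (6 vertices have odd degree: {1, 3, 4, 5, 8, 9}; Eulerian path requires 0 or 2)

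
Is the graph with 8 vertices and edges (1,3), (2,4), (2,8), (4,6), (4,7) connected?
No, it has 3 components: {1, 3}, {2, 4, 6, 7, 8}, {5}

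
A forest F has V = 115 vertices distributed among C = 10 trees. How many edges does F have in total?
105 (Each of the 10 component trees on V_i vertices has V_i - 1 edges; summing gives V - C = 115 - 10 = 105)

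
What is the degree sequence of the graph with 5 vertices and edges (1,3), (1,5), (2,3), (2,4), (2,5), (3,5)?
[3, 3, 3, 2, 1] (degrees: deg(1)=2, deg(2)=3, deg(3)=3, deg(4)=1, deg(5)=3)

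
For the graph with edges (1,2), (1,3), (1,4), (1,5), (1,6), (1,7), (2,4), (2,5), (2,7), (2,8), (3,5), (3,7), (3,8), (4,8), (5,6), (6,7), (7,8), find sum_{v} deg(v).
34 (handshake: sum of degrees = 2|E| = 2 x 17 = 34)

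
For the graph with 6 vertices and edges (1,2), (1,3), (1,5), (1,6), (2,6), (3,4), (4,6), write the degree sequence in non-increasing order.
[4, 3, 2, 2, 2, 1] (degrees: deg(1)=4, deg(2)=2, deg(3)=2, deg(4)=2, deg(5)=1, deg(6)=3)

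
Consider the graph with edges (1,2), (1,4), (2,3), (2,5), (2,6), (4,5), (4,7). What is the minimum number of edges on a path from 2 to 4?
2 (path: 2 -> 5 -> 4, 2 edges)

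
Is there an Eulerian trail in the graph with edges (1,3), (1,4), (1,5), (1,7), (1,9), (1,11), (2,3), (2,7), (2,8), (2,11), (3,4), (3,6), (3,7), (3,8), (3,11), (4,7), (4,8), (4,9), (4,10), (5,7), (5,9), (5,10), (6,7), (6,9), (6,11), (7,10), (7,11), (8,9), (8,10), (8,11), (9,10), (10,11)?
Yes (the graph is connected and exactly 2 vertices have odd degree: {3, 11}; any Eulerian path must start and end at those)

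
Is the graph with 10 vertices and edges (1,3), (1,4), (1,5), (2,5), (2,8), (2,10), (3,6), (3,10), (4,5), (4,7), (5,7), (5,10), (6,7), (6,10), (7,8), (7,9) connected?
Yes (BFS from 1 visits [1, 3, 4, 5, 6, 10, 7, 2, 8, 9] — all 10 vertices reached)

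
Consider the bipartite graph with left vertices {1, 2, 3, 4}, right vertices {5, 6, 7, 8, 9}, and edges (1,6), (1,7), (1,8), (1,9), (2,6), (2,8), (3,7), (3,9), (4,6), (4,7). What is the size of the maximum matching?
4 (matching: (1,9), (2,8), (3,7), (4,6); upper bound min(|L|,|R|) = min(4,5) = 4)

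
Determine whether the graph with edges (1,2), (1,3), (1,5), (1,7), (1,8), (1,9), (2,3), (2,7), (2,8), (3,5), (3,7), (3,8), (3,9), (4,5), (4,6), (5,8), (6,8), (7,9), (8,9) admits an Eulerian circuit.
Yes (the graph is connected and all 9 vertices have even degree)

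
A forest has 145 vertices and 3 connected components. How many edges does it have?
142 (Each of the 3 component trees on V_i vertices has V_i - 1 edges; summing gives V - C = 145 - 3 = 142)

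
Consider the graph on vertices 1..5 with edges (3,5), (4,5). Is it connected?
No, it has 3 components: {1}, {2}, {3, 4, 5}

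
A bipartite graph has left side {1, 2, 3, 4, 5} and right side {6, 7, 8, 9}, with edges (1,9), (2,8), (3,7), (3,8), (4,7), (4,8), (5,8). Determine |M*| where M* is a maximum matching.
3 (matching: (1,9), (2,8), (3,7); upper bound min(|L|,|R|) = min(5,4) = 4)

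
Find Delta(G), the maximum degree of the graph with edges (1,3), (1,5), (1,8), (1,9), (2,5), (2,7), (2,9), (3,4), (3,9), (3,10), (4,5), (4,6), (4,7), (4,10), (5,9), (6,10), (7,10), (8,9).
5 (attained at vertices 4, 9)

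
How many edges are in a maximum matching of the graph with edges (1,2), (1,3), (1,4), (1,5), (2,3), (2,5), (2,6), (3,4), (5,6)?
3 (matching: (1,5), (2,6), (3,4); upper bound floor(n/2) = floor(6/2) = 3)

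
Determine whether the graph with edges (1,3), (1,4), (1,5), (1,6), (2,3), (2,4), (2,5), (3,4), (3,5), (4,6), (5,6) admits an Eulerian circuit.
No (2 vertices have odd degree: {2, 6}; Eulerian circuit requires 0)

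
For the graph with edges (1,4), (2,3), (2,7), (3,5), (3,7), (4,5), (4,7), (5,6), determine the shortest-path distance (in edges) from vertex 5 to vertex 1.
2 (path: 5 -> 4 -> 1, 2 edges)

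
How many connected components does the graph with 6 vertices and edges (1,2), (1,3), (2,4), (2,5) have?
2 (components: {1, 2, 3, 4, 5}, {6})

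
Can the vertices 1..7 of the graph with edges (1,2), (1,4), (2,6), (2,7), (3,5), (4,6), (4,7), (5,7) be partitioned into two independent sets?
Yes. Partition: {1, 3, 6, 7}, {2, 4, 5}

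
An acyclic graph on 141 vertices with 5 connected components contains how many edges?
136 (Each of the 5 component trees on V_i vertices has V_i - 1 edges; summing gives V - C = 141 - 5 = 136)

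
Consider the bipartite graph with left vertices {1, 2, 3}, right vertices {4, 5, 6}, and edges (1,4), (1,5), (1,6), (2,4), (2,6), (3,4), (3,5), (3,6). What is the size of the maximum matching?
3 (matching: (1,6), (2,4), (3,5); upper bound min(|L|,|R|) = min(3,3) = 3)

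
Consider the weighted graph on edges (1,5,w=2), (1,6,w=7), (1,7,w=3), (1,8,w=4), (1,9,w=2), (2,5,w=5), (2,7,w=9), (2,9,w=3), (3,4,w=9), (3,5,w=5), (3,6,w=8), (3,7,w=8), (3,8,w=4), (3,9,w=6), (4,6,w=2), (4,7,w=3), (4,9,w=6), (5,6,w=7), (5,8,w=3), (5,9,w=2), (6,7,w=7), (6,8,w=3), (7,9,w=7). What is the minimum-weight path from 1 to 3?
7 (path: 1 -> 5 -> 3; weights 2 + 5 = 7)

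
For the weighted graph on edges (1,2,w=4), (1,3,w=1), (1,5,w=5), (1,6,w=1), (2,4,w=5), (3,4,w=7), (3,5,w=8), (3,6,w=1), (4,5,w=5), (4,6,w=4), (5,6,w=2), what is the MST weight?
12 (MST edges: (1,2,w=4), (1,3,w=1), (1,6,w=1), (4,6,w=4), (5,6,w=2); sum of weights 4 + 1 + 1 + 4 + 2 = 12)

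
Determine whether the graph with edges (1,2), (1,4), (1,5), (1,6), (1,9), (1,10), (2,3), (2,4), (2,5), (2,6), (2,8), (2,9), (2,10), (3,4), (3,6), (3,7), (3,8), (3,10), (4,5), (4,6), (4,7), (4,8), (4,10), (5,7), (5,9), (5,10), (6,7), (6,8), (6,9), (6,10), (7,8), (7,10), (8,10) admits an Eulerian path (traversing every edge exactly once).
Yes — and in fact it has an Eulerian circuit (the graph is connected and all 10 vertices have even degree)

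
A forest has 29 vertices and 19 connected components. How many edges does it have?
10 (Each of the 19 component trees on V_i vertices has V_i - 1 edges; summing gives V - C = 29 - 19 = 10)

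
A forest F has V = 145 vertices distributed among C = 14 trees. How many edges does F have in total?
131 (Each of the 14 component trees on V_i vertices has V_i - 1 edges; summing gives V - C = 145 - 14 = 131)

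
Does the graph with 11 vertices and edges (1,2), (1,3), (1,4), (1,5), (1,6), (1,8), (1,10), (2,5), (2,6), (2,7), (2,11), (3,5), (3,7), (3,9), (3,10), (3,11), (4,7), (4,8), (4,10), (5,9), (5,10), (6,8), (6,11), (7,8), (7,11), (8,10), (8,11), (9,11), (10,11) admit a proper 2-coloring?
No (odd cycle of length 3: 3 -> 1 -> 5 -> 3)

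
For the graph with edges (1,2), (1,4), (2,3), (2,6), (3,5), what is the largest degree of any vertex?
3 (attained at vertex 2)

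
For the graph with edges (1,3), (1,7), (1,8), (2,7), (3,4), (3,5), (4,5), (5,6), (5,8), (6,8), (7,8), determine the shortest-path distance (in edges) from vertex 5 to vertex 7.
2 (path: 5 -> 8 -> 7, 2 edges)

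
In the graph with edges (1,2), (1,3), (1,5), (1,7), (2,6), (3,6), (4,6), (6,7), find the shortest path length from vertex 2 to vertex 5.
2 (path: 2 -> 1 -> 5, 2 edges)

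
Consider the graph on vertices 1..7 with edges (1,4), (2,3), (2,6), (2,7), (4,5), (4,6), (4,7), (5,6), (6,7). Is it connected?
Yes (BFS from 1 visits [1, 4, 5, 6, 7, 2, 3] — all 7 vertices reached)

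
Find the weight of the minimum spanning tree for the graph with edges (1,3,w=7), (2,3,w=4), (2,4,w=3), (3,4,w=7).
14 (MST edges: (1,3,w=7), (2,3,w=4), (2,4,w=3); sum of weights 7 + 4 + 3 = 14)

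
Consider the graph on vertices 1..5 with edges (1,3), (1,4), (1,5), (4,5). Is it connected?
No, it has 2 components: {1, 3, 4, 5}, {2}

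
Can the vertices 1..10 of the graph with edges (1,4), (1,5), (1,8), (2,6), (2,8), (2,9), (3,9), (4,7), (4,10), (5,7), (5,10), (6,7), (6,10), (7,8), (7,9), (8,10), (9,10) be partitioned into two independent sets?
Yes. Partition: {1, 2, 3, 7, 10}, {4, 5, 6, 8, 9}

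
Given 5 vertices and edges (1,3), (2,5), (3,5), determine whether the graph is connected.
No, it has 2 components: {1, 2, 3, 5}, {4}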